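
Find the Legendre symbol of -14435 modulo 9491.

1

Pull out -1: (-14435|9491) = (-1|9491)·(14435|9491). Since 9491 ≡ 3 (mod 4), (-1|9491) = -1. Now have -(14435|9491).
Reduce the numerator: 14435 ≡ 4944 (mod 9491), so (14435|9491) = (4944|9491).
Factor out 2: 4944 = 2^4·309. Since 9491 ≡ 3 (mod 8), (2|9491) = -1, and (2|9491)^4 = +1. Now have -(309|9491).
309 ≡ 1 (mod 4), so quadratic reciprocity gives (309|9491) = (9491|309). Reduce: 9491 ≡ 221 (mod 309). Now have -(221|309).
221 ≡ 1 (mod 4), so quadratic reciprocity gives (221|309) = (309|221). Reduce: 309 ≡ 88 (mod 221). Now have -(88|221).
Factor out 2: 88 = 2^3·11. Since 221 ≡ 5 (mod 8), (2|221) = -1, and (2|221)^3 = -1. Now have (11|221).
221 ≡ 1 (mod 4), so quadratic reciprocity gives (11|221) = (221|11). Reduce: 221 ≡ 1 (mod 11). Now have (1|11).
(1|11) = 1. Collecting the sign factors: 1.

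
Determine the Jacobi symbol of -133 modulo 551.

(-133 / 551)
  = (418 / 551)    [-133 ≡ 418 mod 551]
  = (209 / 551)    [551 ≡ 7 mod 8 ⇒ (2 / 551) = +1]
  = (551 / 209)    [QR: 209 ≡ 1 mod 4, sign kept]
  = (133 / 209)    [551 ≡ 133 mod 209]
  = (209 / 133)    [QR: 133 ≡ 1 mod 4, sign kept]
  = (76 / 133)    [209 ≡ 76 mod 133]
  = (19 / 133)    [133 ≡ 5 mod 8 ⇒ (2 / 133)^2 = +1]
  = (133 / 19)    [QR: 133 ≡ 1 mod 4, sign kept]
  = (0 / 19)    [133 ≡ 0 mod 19]
  = 0    [numerator 0, gcd > 1]

0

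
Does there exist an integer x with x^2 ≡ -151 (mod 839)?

yes

(-151|839)
  = (688|839)    [-151 ≡ 688 mod 839]
  = (43|839)    [839 ≡ 7 mod 8 ⇒ (2|839)^4 = +1]
  = -(839|43)    [QR: both ≡ 3 mod 4, sign flips]
  = -(22|43)    [839 ≡ 22 mod 43]
  = (11|43)    [43 ≡ 3 mod 8 ⇒ (2|43) = -1]
  = -(43|11)    [QR: both ≡ 3 mod 4, sign flips]
  = -(10|11)    [43 ≡ 10 mod 11]
  = (5|11)    [11 ≡ 3 mod 8 ⇒ (2|11) = -1]
  = (11|5)    [QR: 5 ≡ 1 mod 4, sign kept]
  = (1|5)    [11 ≡ 1 mod 5]
  = 1    [(1|5) = 1]
(-151|839) = 1, and 839 is prime, so -151 is a quadratic residue mod 839.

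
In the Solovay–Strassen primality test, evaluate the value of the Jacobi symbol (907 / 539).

1

(907 / 539)
  = (368 / 539)    [907 ≡ 368 mod 539]
  = (23 / 539)    [539 ≡ 3 mod 8 ⇒ (2 / 539)^4 = +1]
  = -(539 / 23)    [QR: both ≡ 3 mod 4, sign flips]
  = -(10 / 23)    [539 ≡ 10 mod 23]
  = -(5 / 23)    [23 ≡ 7 mod 8 ⇒ (2 / 23) = +1]
  = -(23 / 5)    [QR: 5 ≡ 1 mod 4, sign kept]
  = -(3 / 5)    [23 ≡ 3 mod 5]
  = -(5 / 3)    [QR: 5 ≡ 1 mod 4, sign kept]
  = -(2 / 3)    [5 ≡ 2 mod 3]
  = (1 / 3)    [3 ≡ 3 mod 8 ⇒ (2 / 3) = -1]
  = 1    [(1 / 3) = 1]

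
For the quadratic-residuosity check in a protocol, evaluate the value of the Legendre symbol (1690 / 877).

1

Reduce the numerator: 1690 ≡ 813 (mod 877), so (1690 / 877) = (813 / 877).
813 ≡ 1 (mod 4), so quadratic reciprocity gives (813 / 877) = (877 / 813). Reduce: 877 ≡ 64 (mod 813). Now have (64 / 813).
Factor out 2: 64 = 2^6. Since 813 ≡ 5 (mod 8), (2 / 813) = -1, and (2 / 813)^6 = +1. Now have (1 / 813).
(1 / 813) = 1. Collecting the sign factors: 1.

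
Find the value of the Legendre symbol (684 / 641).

(684 / 641)
  = (43 / 641)    [684 ≡ 43 mod 641]
  = (641 / 43)    [QR: 641 ≡ 1 mod 4, sign kept]
  = (39 / 43)    [641 ≡ 39 mod 43]
  = -(43 / 39)    [QR: both ≡ 3 mod 4, sign flips]
  = -(4 / 39)    [43 ≡ 4 mod 39]
  = -(1 / 39)    [39 ≡ 7 mod 8 ⇒ (2 / 39)^2 = +1]
  = -1    [(1 / 39) = 1]

-1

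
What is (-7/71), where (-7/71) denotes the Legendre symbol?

(-7/71)
  = -(7/71)    [71 ≡ 3 mod 4 ⇒ (-1/71) = -1]
  = (71/7)    [QR: both ≡ 3 mod 4, sign flips]
  = (1/7)    [71 ≡ 1 mod 7]
  = 1    [(1/7) = 1]

1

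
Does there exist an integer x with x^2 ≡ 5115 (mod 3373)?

yes

Reduce the numerator: 5115 ≡ 1742 (mod 3373), so (5115/3373) = (1742/3373).
Factor out 2: 1742 = 2·871. Since 3373 ≡ 5 (mod 8), (2/3373) = -1. Now have -(871/3373).
3373 ≡ 1 (mod 4), so quadratic reciprocity gives (871/3373) = (3373/871). Reduce: 3373 ≡ 760 (mod 871). Now have -(760/871).
Factor out 2: 760 = 2^3·95. Since 871 ≡ 7 (mod 8), (2/871) = +1, and (2/871)^3 = +1. Now have -(95/871).
Both 95 ≡ 3 and 871 ≡ 3 (mod 4), so reciprocity gives (95/871) = -(871/95). Reduce: 871 ≡ 16 (mod 95). Now have (16/95).
Factor out 2: 16 = 2^4. Since 95 ≡ 7 (mod 8), (2/95) = +1, and (2/95)^4 = +1. Now have (1/95).
(1/95) = 1. Collecting the sign factors: 1.
(5115/3373) = 1, and 3373 is prime, so 5115 is a quadratic residue mod 3373.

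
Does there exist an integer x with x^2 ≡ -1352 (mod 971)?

yes

Reduce the numerator: -1352 ≡ 590 (mod 971), so (-1352|971) = (590|971).
Factor out 2: 590 = 2·295. Since 971 ≡ 3 (mod 8), (2|971) = -1. Now have -(295|971).
Both 295 ≡ 3 and 971 ≡ 3 (mod 4), so reciprocity gives (295|971) = -(971|295). Reduce: 971 ≡ 86 (mod 295). Now have (86|295).
Factor out 2: 86 = 2·43. Since 295 ≡ 7 (mod 8), (2|295) = +1. Now have (43|295).
Both 43 ≡ 3 and 295 ≡ 3 (mod 4), so reciprocity gives (43|295) = -(295|43). Reduce: 295 ≡ 37 (mod 43). Now have -(37|43).
37 ≡ 1 (mod 4), so quadratic reciprocity gives (37|43) = (43|37). Reduce: 43 ≡ 6 (mod 37). Now have -(6|37).
Factor out 2: 6 = 2·3. Since 37 ≡ 5 (mod 8), (2|37) = -1. Now have (3|37).
37 ≡ 1 (mod 4), so quadratic reciprocity gives (3|37) = (37|3). Reduce: 37 ≡ 1 (mod 3). Now have (1|3).
(1|3) = 1. Collecting the sign factors: 1.
The Legendre symbol is 1, so x^2 ≡ -1352 (mod 971) has solution.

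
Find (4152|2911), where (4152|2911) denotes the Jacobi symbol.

(4152|2911)
  = (1241|2911)    [4152 ≡ 1241 mod 2911]
  = (2911|1241)    [QR: 1241 ≡ 1 mod 4, sign kept]
  = (429|1241)    [2911 ≡ 429 mod 1241]
  = (1241|429)    [QR: 429 ≡ 1 mod 4, sign kept]
  = (383|429)    [1241 ≡ 383 mod 429]
  = (429|383)    [QR: 429 ≡ 1 mod 4, sign kept]
  = (46|383)    [429 ≡ 46 mod 383]
  = (23|383)    [383 ≡ 7 mod 8 ⇒ (2|383) = +1]
  = -(383|23)    [QR: both ≡ 3 mod 4, sign flips]
  = -(15|23)    [383 ≡ 15 mod 23]
  = (23|15)    [QR: both ≡ 3 mod 4, sign flips]
  = (8|15)    [23 ≡ 8 mod 15]
  = (1|15)    [15 ≡ 7 mod 8 ⇒ (2|15)^3 = +1]
  = 1    [(1|15) = 1]

1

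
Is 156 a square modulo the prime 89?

yes

Reduce the numerator: 156 ≡ 67 (mod 89), so (156/89) = (67/89).
89 ≡ 1 (mod 4), so quadratic reciprocity gives (67/89) = (89/67). Reduce: 89 ≡ 22 (mod 67). Now have (22/67).
Factor out 2: 22 = 2·11. Since 67 ≡ 3 (mod 8), (2/67) = -1. Now have -(11/67).
Both 11 ≡ 3 and 67 ≡ 3 (mod 4), so reciprocity gives (11/67) = -(67/11). Reduce: 67 ≡ 1 (mod 11). Now have (1/11).
(1/11) = 1. Collecting the sign factors: 1.
The Legendre symbol is 1, so x^2 ≡ 156 (mod 89) has solution.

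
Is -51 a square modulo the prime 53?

no

(-51|53)
  = (2|53)    [-51 ≡ 2 mod 53]
  = -(1|53)    [53 ≡ 5 mod 8 ⇒ (2|53) = -1]
  = -1    [(1|53) = 1]
The Legendre symbol is -1, so x^2 ≡ -51 (mod 53) has no solution.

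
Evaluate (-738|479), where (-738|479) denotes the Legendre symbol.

(-738|479)
  = (220|479)    [-738 ≡ 220 mod 479]
  = (55|479)    [479 ≡ 7 mod 8 ⇒ (2|479)^2 = +1]
  = -(479|55)    [QR: both ≡ 3 mod 4, sign flips]
  = -(39|55)    [479 ≡ 39 mod 55]
  = (55|39)    [QR: both ≡ 3 mod 4, sign flips]
  = (16|39)    [55 ≡ 16 mod 39]
  = (1|39)    [39 ≡ 7 mod 8 ⇒ (2|39)^4 = +1]
  = 1    [(1|39) = 1]

1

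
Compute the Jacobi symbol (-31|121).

1

(-31|121)
  = (90|121)    [-31 ≡ 90 mod 121]
  = (45|121)    [121 ≡ 1 mod 8 ⇒ (2|121) = +1]
  = (121|45)    [QR: 45 ≡ 1 mod 4, sign kept]
  = (31|45)    [121 ≡ 31 mod 45]
  = (45|31)    [QR: 45 ≡ 1 mod 4, sign kept]
  = (14|31)    [45 ≡ 14 mod 31]
  = (7|31)    [31 ≡ 7 mod 8 ⇒ (2|31) = +1]
  = -(31|7)    [QR: both ≡ 3 mod 4, sign flips]
  = -(3|7)    [31 ≡ 3 mod 7]
  = (7|3)    [QR: both ≡ 3 mod 4, sign flips]
  = (1|3)    [7 ≡ 1 mod 3]
  = 1    [(1|3) = 1]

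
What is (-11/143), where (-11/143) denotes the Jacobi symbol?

0

(-11/143)
  = (132/143)    [-11 ≡ 132 mod 143]
  = (33/143)    [143 ≡ 7 mod 8 ⇒ (2/143)^2 = +1]
  = (143/33)    [QR: 33 ≡ 1 mod 4, sign kept]
  = (11/33)    [143 ≡ 11 mod 33]
  = (33/11)    [QR: 33 ≡ 1 mod 4, sign kept]
  = (0/11)    [33 ≡ 0 mod 11]
  = 0    [numerator 0, gcd > 1]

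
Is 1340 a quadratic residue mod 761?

yes

(1340|761)
  = (579|761)    [1340 ≡ 579 mod 761]
  = (761|579)    [QR: 761 ≡ 1 mod 4, sign kept]
  = (182|579)    [761 ≡ 182 mod 579]
  = -(91|579)    [579 ≡ 3 mod 8 ⇒ (2|579) = -1]
  = (579|91)    [QR: both ≡ 3 mod 4, sign flips]
  = (33|91)    [579 ≡ 33 mod 91]
  = (91|33)    [QR: 33 ≡ 1 mod 4, sign kept]
  = (25|33)    [91 ≡ 25 mod 33]
  = (33|25)    [QR: 25 ≡ 1 mod 4, sign kept]
  = (8|25)    [33 ≡ 8 mod 25]
  = (1|25)    [25 ≡ 1 mod 8 ⇒ (2|25)^3 = +1]
  = 1    [(1|25) = 1]
(1340|761) = 1, and 761 is prime, so 1340 is a quadratic residue mod 761.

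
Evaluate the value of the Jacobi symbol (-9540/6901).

(-9540/6901)
  = (4262/6901)    [-9540 ≡ 4262 mod 6901]
  = -(2131/6901)    [6901 ≡ 5 mod 8 ⇒ (2/6901) = -1]
  = -(6901/2131)    [QR: 6901 ≡ 1 mod 4, sign kept]
  = -(508/2131)    [6901 ≡ 508 mod 2131]
  = -(127/2131)    [2131 ≡ 3 mod 8 ⇒ (2/2131)^2 = +1]
  = (2131/127)    [QR: both ≡ 3 mod 4, sign flips]
  = (99/127)    [2131 ≡ 99 mod 127]
  = -(127/99)    [QR: both ≡ 3 mod 4, sign flips]
  = -(28/99)    [127 ≡ 28 mod 99]
  = -(7/99)    [99 ≡ 3 mod 8 ⇒ (2/99)^2 = +1]
  = (99/7)    [QR: both ≡ 3 mod 4, sign flips]
  = (1/7)    [99 ≡ 1 mod 7]
  = 1    [(1/7) = 1]

1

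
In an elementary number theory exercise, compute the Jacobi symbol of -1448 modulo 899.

Pull out -1: (-1448/899) = (-1/899)·(1448/899). Since 899 ≡ 3 (mod 4), (-1/899) = -1. Now have -(1448/899).
Reduce the numerator: 1448 ≡ 549 (mod 899), so (1448/899) = (549/899).
549 ≡ 1 (mod 4), so quadratic reciprocity gives (549/899) = (899/549). Reduce: 899 ≡ 350 (mod 549). Now have -(350/549).
Factor out 2: 350 = 2·175. Since 549 ≡ 5 (mod 8), (2/549) = -1. Now have (175/549).
549 ≡ 1 (mod 4), so quadratic reciprocity gives (175/549) = (549/175). Reduce: 549 ≡ 24 (mod 175). Now have (24/175).
Factor out 2: 24 = 2^3·3. Since 175 ≡ 7 (mod 8), (2/175) = +1, and (2/175)^3 = +1. Now have (3/175).
Both 3 ≡ 3 and 175 ≡ 3 (mod 4), so reciprocity gives (3/175) = -(175/3). Reduce: 175 ≡ 1 (mod 3). Now have -(1/3).
(1/3) = 1. Collecting the sign factors: -1.

-1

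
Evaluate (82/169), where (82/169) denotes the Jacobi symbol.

(82/169)
  = (41/169)    [169 ≡ 1 mod 8 ⇒ (2/169) = +1]
  = (169/41)    [QR: 41 ≡ 1 mod 4, sign kept]
  = (5/41)    [169 ≡ 5 mod 41]
  = (41/5)    [QR: 5 ≡ 1 mod 4, sign kept]
  = (1/5)    [41 ≡ 1 mod 5]
  = 1    [(1/5) = 1]

1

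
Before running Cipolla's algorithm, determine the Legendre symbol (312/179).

-1

(312/179)
  = (133/179)    [312 ≡ 133 mod 179]
  = (179/133)    [QR: 133 ≡ 1 mod 4, sign kept]
  = (46/133)    [179 ≡ 46 mod 133]
  = -(23/133)    [133 ≡ 5 mod 8 ⇒ (2/133) = -1]
  = -(133/23)    [QR: 133 ≡ 1 mod 4, sign kept]
  = -(18/23)    [133 ≡ 18 mod 23]
  = -(9/23)    [23 ≡ 7 mod 8 ⇒ (2/23) = +1]
  = -(23/9)    [QR: 9 ≡ 1 mod 4, sign kept]
  = -(5/9)    [23 ≡ 5 mod 9]
  = -(9/5)    [QR: 5 ≡ 1 mod 4, sign kept]
  = -(4/5)    [9 ≡ 4 mod 5]
  = -(1/5)    [5 ≡ 5 mod 8 ⇒ (2/5)^2 = +1]
  = -1    [(1/5) = 1]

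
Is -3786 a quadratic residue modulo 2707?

yes

(-3786/2707)
  = -(3786/2707)    [2707 ≡ 3 mod 4 ⇒ (-1/2707) = -1]
  = -(1079/2707)    [3786 ≡ 1079 mod 2707]
  = (2707/1079)    [QR: both ≡ 3 mod 4, sign flips]
  = (549/1079)    [2707 ≡ 549 mod 1079]
  = (1079/549)    [QR: 549 ≡ 1 mod 4, sign kept]
  = (530/549)    [1079 ≡ 530 mod 549]
  = -(265/549)    [549 ≡ 5 mod 8 ⇒ (2/549) = -1]
  = -(549/265)    [QR: 265 ≡ 1 mod 4, sign kept]
  = -(19/265)    [549 ≡ 19 mod 265]
  = -(265/19)    [QR: 265 ≡ 1 mod 4, sign kept]
  = -(18/19)    [265 ≡ 18 mod 19]
  = (9/19)    [19 ≡ 3 mod 8 ⇒ (2/19) = -1]
  = (19/9)    [QR: 9 ≡ 1 mod 4, sign kept]
  = (1/9)    [19 ≡ 1 mod 9]
  = 1    [(1/9) = 1]
The Legendre symbol is 1, so x^2 ≡ -3786 (mod 2707) has solution.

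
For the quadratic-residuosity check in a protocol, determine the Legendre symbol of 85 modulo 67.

-1

(85/67)
  = (18/67)    [85 ≡ 18 mod 67]
  = -(9/67)    [67 ≡ 3 mod 8 ⇒ (2/67) = -1]
  = -(67/9)    [QR: 9 ≡ 1 mod 4, sign kept]
  = -(4/9)    [67 ≡ 4 mod 9]
  = -(1/9)    [9 ≡ 1 mod 8 ⇒ (2/9)^2 = +1]
  = -1    [(1/9) = 1]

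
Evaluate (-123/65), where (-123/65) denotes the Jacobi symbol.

(-123/65)
  = (7/65)    [-123 ≡ 7 mod 65]
  = (65/7)    [QR: 65 ≡ 1 mod 4, sign kept]
  = (2/7)    [65 ≡ 2 mod 7]
  = (1/7)    [7 ≡ 7 mod 8 ⇒ (2/7) = +1]
  = 1    [(1/7) = 1]

1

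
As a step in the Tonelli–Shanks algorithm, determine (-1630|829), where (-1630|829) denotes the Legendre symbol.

Pull out -1: (-1630|829) = (-1|829)·(1630|829). Since 829 ≡ 1 (mod 4), (-1|829) = +1. Now have (1630|829).
Reduce the numerator: 1630 ≡ 801 (mod 829), so (1630|829) = (801|829).
801 ≡ 1 (mod 4), so quadratic reciprocity gives (801|829) = (829|801). Reduce: 829 ≡ 28 (mod 801). Now have (28|801).
Factor out 2: 28 = 2^2·7. Since 801 ≡ 1 (mod 8), (2|801) = +1, and (2|801)^2 = +1. Now have (7|801).
801 ≡ 1 (mod 4), so quadratic reciprocity gives (7|801) = (801|7). Reduce: 801 ≡ 3 (mod 7). Now have (3|7).
Both 3 ≡ 3 and 7 ≡ 3 (mod 4), so reciprocity gives (3|7) = -(7|3). Reduce: 7 ≡ 1 (mod 3). Now have -(1|3).
(1|3) = 1. Collecting the sign factors: -1.

-1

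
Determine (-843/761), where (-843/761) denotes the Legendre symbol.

(-843/761)
  = (679/761)    [-843 ≡ 679 mod 761]
  = (761/679)    [QR: 761 ≡ 1 mod 4, sign kept]
  = (82/679)    [761 ≡ 82 mod 679]
  = (41/679)    [679 ≡ 7 mod 8 ⇒ (2/679) = +1]
  = (679/41)    [QR: 41 ≡ 1 mod 4, sign kept]
  = (23/41)    [679 ≡ 23 mod 41]
  = (41/23)    [QR: 41 ≡ 1 mod 4, sign kept]
  = (18/23)    [41 ≡ 18 mod 23]
  = (9/23)    [23 ≡ 7 mod 8 ⇒ (2/23) = +1]
  = (23/9)    [QR: 9 ≡ 1 mod 4, sign kept]
  = (5/9)    [23 ≡ 5 mod 9]
  = (9/5)    [QR: 5 ≡ 1 mod 4, sign kept]
  = (4/5)    [9 ≡ 4 mod 5]
  = (1/5)    [5 ≡ 5 mod 8 ⇒ (2/5)^2 = +1]
  = 1    [(1/5) = 1]

1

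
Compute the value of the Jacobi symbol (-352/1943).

-1

(-352/1943)
  = (1591/1943)    [-352 ≡ 1591 mod 1943]
  = -(1943/1591)    [QR: both ≡ 3 mod 4, sign flips]
  = -(352/1591)    [1943 ≡ 352 mod 1591]
  = -(11/1591)    [1591 ≡ 7 mod 8 ⇒ (2/1591)^5 = +1]
  = (1591/11)    [QR: both ≡ 3 mod 4, sign flips]
  = (7/11)    [1591 ≡ 7 mod 11]
  = -(11/7)    [QR: both ≡ 3 mod 4, sign flips]
  = -(4/7)    [11 ≡ 4 mod 7]
  = -(1/7)    [7 ≡ 7 mod 8 ⇒ (2/7)^2 = +1]
  = -1    [(1/7) = 1]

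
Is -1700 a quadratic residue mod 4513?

Reduce the numerator: -1700 ≡ 2813 (mod 4513), so (-1700/4513) = (2813/4513).
2813 ≡ 1 (mod 4), so quadratic reciprocity gives (2813/4513) = (4513/2813). Reduce: 4513 ≡ 1700 (mod 2813). Now have (1700/2813).
Factor out 2: 1700 = 2^2·425. Since 2813 ≡ 5 (mod 8), (2/2813) = -1, and (2/2813)^2 = +1. Now have (425/2813).
425 ≡ 1 (mod 4), so quadratic reciprocity gives (425/2813) = (2813/425). Reduce: 2813 ≡ 263 (mod 425). Now have (263/425).
425 ≡ 1 (mod 4), so quadratic reciprocity gives (263/425) = (425/263). Reduce: 425 ≡ 162 (mod 263). Now have (162/263).
Factor out 2: 162 = 2·81. Since 263 ≡ 7 (mod 8), (2/263) = +1. Now have (81/263).
81 ≡ 1 (mod 4), so quadratic reciprocity gives (81/263) = (263/81). Reduce: 263 ≡ 20 (mod 81). Now have (20/81).
Factor out 2: 20 = 2^2·5. Since 81 ≡ 1 (mod 8), (2/81) = +1, and (2/81)^2 = +1. Now have (5/81).
5 ≡ 1 (mod 4), so quadratic reciprocity gives (5/81) = (81/5). Reduce: 81 ≡ 1 (mod 5). Now have (1/5).
(1/5) = 1. Collecting the sign factors: 1.
(-1700/4513) = 1, and 4513 is prime, so -1700 is a quadratic residue mod 4513.

yes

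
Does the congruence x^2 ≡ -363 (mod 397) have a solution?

(-363/397)
  = (363/397)    [397 ≡ 1 mod 4 ⇒ (-1/397) = +1]
  = (397/363)    [QR: 397 ≡ 1 mod 4, sign kept]
  = (34/363)    [397 ≡ 34 mod 363]
  = -(17/363)    [363 ≡ 3 mod 8 ⇒ (2/363) = -1]
  = -(363/17)    [QR: 17 ≡ 1 mod 4, sign kept]
  = -(6/17)    [363 ≡ 6 mod 17]
  = -(3/17)    [17 ≡ 1 mod 8 ⇒ (2/17) = +1]
  = -(17/3)    [QR: 17 ≡ 1 mod 4, sign kept]
  = -(2/3)    [17 ≡ 2 mod 3]
  = (1/3)    [3 ≡ 3 mod 8 ⇒ (2/3) = -1]
  = 1    [(1/3) = 1]
The Legendre symbol is 1, so x^2 ≡ -363 (mod 397) has solution.

yes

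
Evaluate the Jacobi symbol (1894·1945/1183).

-1

By multiplicativity, (1894·1945/1183) = (1894/1183)·(1945/1183).
First factor (1894/1183):
Reduce the numerator: 1894 ≡ 711 (mod 1183), so (1894/1183) = (711/1183).
Both 711 ≡ 3 and 1183 ≡ 3 (mod 4), so reciprocity gives (711/1183) = -(1183/711). Reduce: 1183 ≡ 472 (mod 711). Now have -(472/711).
Factor out 2: 472 = 2^3·59. Since 711 ≡ 7 (mod 8), (2/711) = +1, and (2/711)^3 = +1. Now have -(59/711).
Both 59 ≡ 3 and 711 ≡ 3 (mod 4), so reciprocity gives (59/711) = -(711/59). Reduce: 711 ≡ 3 (mod 59). Now have (3/59).
Both 3 ≡ 3 and 59 ≡ 3 (mod 4), so reciprocity gives (3/59) = -(59/3). Reduce: 59 ≡ 2 (mod 3). Now have -(2/3).
Factor out 2: 2 = 2. Since 3 ≡ 3 (mod 8), (2/3) = -1. Now have (1/3).
(1/3) = 1. Collecting the sign factors: 1.
Second factor (1945/1183):
Reduce the numerator: 1945 ≡ 762 (mod 1183), so (1945/1183) = (762/1183).
Factor out 2: 762 = 2·381. Since 1183 ≡ 7 (mod 8), (2/1183) = +1. Now have (381/1183).
381 ≡ 1 (mod 4), so quadratic reciprocity gives (381/1183) = (1183/381). Reduce: 1183 ≡ 40 (mod 381). Now have (40/381).
Factor out 2: 40 = 2^3·5. Since 381 ≡ 5 (mod 8), (2/381) = -1, and (2/381)^3 = -1. Now have -(5/381).
5 ≡ 1 (mod 4), so quadratic reciprocity gives (5/381) = (381/5). Reduce: 381 ≡ 1 (mod 5). Now have -(1/5).
(1/5) = 1. Collecting the sign factors: -1.
Product: (1)·(-1) = -1.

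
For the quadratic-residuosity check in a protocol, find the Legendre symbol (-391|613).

Reduce the numerator: -391 ≡ 222 (mod 613), so (-391|613) = (222|613).
Factor out 2: 222 = 2·111. Since 613 ≡ 5 (mod 8), (2|613) = -1. Now have -(111|613).
613 ≡ 1 (mod 4), so quadratic reciprocity gives (111|613) = (613|111). Reduce: 613 ≡ 58 (mod 111). Now have -(58|111).
Factor out 2: 58 = 2·29. Since 111 ≡ 7 (mod 8), (2|111) = +1. Now have -(29|111).
29 ≡ 1 (mod 4), so quadratic reciprocity gives (29|111) = (111|29). Reduce: 111 ≡ 24 (mod 29). Now have -(24|29).
Factor out 2: 24 = 2^3·3. Since 29 ≡ 5 (mod 8), (2|29) = -1, and (2|29)^3 = -1. Now have (3|29).
29 ≡ 1 (mod 4), so quadratic reciprocity gives (3|29) = (29|3). Reduce: 29 ≡ 2 (mod 3). Now have (2|3).
Factor out 2: 2 = 2. Since 3 ≡ 3 (mod 8), (2|3) = -1. Now have -(1|3).
(1|3) = 1. Collecting the sign factors: -1.

-1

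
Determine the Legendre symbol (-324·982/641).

By multiplicativity, (-324·982/641) = (-324/641)·(982/641).
First factor (-324/641):
(-324/641)
  = (324/641)    [641 ≡ 1 mod 4 ⇒ (-1/641) = +1]
  = (81/641)    [641 ≡ 1 mod 8 ⇒ (2/641)^2 = +1]
  = (641/81)    [QR: 81 ≡ 1 mod 4, sign kept]
  = (74/81)    [641 ≡ 74 mod 81]
  = (37/81)    [81 ≡ 1 mod 8 ⇒ (2/81) = +1]
  = (81/37)    [QR: 37 ≡ 1 mod 4, sign kept]
  = (7/37)    [81 ≡ 7 mod 37]
  = (37/7)    [QR: 37 ≡ 1 mod 4, sign kept]
  = (2/7)    [37 ≡ 2 mod 7]
  = (1/7)    [7 ≡ 7 mod 8 ⇒ (2/7) = +1]
  = 1    [(1/7) = 1]
Second factor (982/641):
(982/641)
  = (341/641)    [982 ≡ 341 mod 641]
  = (641/341)    [QR: 341 ≡ 1 mod 4, sign kept]
  = (300/341)    [641 ≡ 300 mod 341]
  = (75/341)    [341 ≡ 5 mod 8 ⇒ (2/341)^2 = +1]
  = (341/75)    [QR: 341 ≡ 1 mod 4, sign kept]
  = (41/75)    [341 ≡ 41 mod 75]
  = (75/41)    [QR: 41 ≡ 1 mod 4, sign kept]
  = (34/41)    [75 ≡ 34 mod 41]
  = (17/41)    [41 ≡ 1 mod 8 ⇒ (2/41) = +1]
  = (41/17)    [QR: 17 ≡ 1 mod 4, sign kept]
  = (7/17)    [41 ≡ 7 mod 17]
  = (17/7)    [QR: 17 ≡ 1 mod 4, sign kept]
  = (3/7)    [17 ≡ 3 mod 7]
  = -(7/3)    [QR: both ≡ 3 mod 4, sign flips]
  = -(1/3)    [7 ≡ 1 mod 3]
  = -1    [(1/3) = 1]
Product: (1)·(-1) = -1.

-1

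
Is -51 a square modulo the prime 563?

(-51/563)
  = (512/563)    [-51 ≡ 512 mod 563]
  = -(1/563)    [563 ≡ 3 mod 8 ⇒ (2/563)^9 = -1]
  = -1    [(1/563) = 1]
The Legendre symbol is -1, so x^2 ≡ -51 (mod 563) has no solution.

no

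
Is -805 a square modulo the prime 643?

Reduce the numerator: -805 ≡ 481 (mod 643), so (-805/643) = (481/643).
481 ≡ 1 (mod 4), so quadratic reciprocity gives (481/643) = (643/481). Reduce: 643 ≡ 162 (mod 481). Now have (162/481).
Factor out 2: 162 = 2·81. Since 481 ≡ 1 (mod 8), (2/481) = +1. Now have (81/481).
81 ≡ 1 (mod 4), so quadratic reciprocity gives (81/481) = (481/81). Reduce: 481 ≡ 76 (mod 81). Now have (76/81).
Factor out 2: 76 = 2^2·19. Since 81 ≡ 1 (mod 8), (2/81) = +1, and (2/81)^2 = +1. Now have (19/81).
81 ≡ 1 (mod 4), so quadratic reciprocity gives (19/81) = (81/19). Reduce: 81 ≡ 5 (mod 19). Now have (5/19).
5 ≡ 1 (mod 4), so quadratic reciprocity gives (5/19) = (19/5). Reduce: 19 ≡ 4 (mod 5). Now have (4/5).
Factor out 2: 4 = 2^2. Since 5 ≡ 5 (mod 8), (2/5) = -1, and (2/5)^2 = +1. Now have (1/5).
(1/5) = 1. Collecting the sign factors: 1.
The Legendre symbol is 1, so x^2 ≡ -805 (mod 643) has solution.

yes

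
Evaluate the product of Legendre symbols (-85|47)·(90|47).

By multiplicativity, (-85·90|47) = (-85|47)·(90|47).
First factor (-85|47):
Reduce the numerator: -85 ≡ 9 (mod 47), so (-85|47) = (9|47).
9 ≡ 1 (mod 4), so quadratic reciprocity gives (9|47) = (47|9). Reduce: 47 ≡ 2 (mod 9). Now have (2|9).
Factor out 2: 2 = 2. Since 9 ≡ 1 (mod 8), (2|9) = +1. Now have (1|9).
(1|9) = 1. Collecting the sign factors: 1.
Second factor (90|47):
Reduce the numerator: 90 ≡ 43 (mod 47), so (90|47) = (43|47).
Both 43 ≡ 3 and 47 ≡ 3 (mod 4), so reciprocity gives (43|47) = -(47|43). Reduce: 47 ≡ 4 (mod 43). Now have -(4|43).
Factor out 2: 4 = 2^2. Since 43 ≡ 3 (mod 8), (2|43) = -1, and (2|43)^2 = +1. Now have -(1|43).
(1|43) = 1. Collecting the sign factors: -1.
Product: (1)·(-1) = -1.

-1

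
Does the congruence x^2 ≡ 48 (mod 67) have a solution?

no

(48/67)
  = (3/67)    [67 ≡ 3 mod 8 ⇒ (2/67)^4 = +1]
  = -(67/3)    [QR: both ≡ 3 mod 4, sign flips]
  = -(1/3)    [67 ≡ 1 mod 3]
  = -1    [(1/3) = 1]
(48/67) = -1, and 67 is prime, so 48 is not a quadratic residue mod 67.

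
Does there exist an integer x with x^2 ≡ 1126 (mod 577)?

Reduce the numerator: 1126 ≡ 549 (mod 577), so (1126|577) = (549|577).
549 ≡ 1 (mod 4), so quadratic reciprocity gives (549|577) = (577|549). Reduce: 577 ≡ 28 (mod 549). Now have (28|549).
Factor out 2: 28 = 2^2·7. Since 549 ≡ 5 (mod 8), (2|549) = -1, and (2|549)^2 = +1. Now have (7|549).
549 ≡ 1 (mod 4), so quadratic reciprocity gives (7|549) = (549|7). Reduce: 549 ≡ 3 (mod 7). Now have (3|7).
Both 3 ≡ 3 and 7 ≡ 3 (mod 4), so reciprocity gives (3|7) = -(7|3). Reduce: 7 ≡ 1 (mod 3). Now have -(1|3).
(1|3) = 1. Collecting the sign factors: -1.
The Legendre symbol is -1, so x^2 ≡ 1126 (mod 577) has no solution.

no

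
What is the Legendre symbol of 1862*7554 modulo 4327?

1

By multiplicativity, (1862·7554/4327) = (1862/4327)·(7554/4327).
First factor (1862/4327):
(1862/4327)
  = (931/4327)    [4327 ≡ 7 mod 8 ⇒ (2/4327) = +1]
  = -(4327/931)    [QR: both ≡ 3 mod 4, sign flips]
  = -(603/931)    [4327 ≡ 603 mod 931]
  = (931/603)    [QR: both ≡ 3 mod 4, sign flips]
  = (328/603)    [931 ≡ 328 mod 603]
  = -(41/603)    [603 ≡ 3 mod 8 ⇒ (2/603)^3 = -1]
  = -(603/41)    [QR: 41 ≡ 1 mod 4, sign kept]
  = -(29/41)    [603 ≡ 29 mod 41]
  = -(41/29)    [QR: 29 ≡ 1 mod 4, sign kept]
  = -(12/29)    [41 ≡ 12 mod 29]
  = -(3/29)    [29 ≡ 5 mod 8 ⇒ (2/29)^2 = +1]
  = -(29/3)    [QR: 29 ≡ 1 mod 4, sign kept]
  = -(2/3)    [29 ≡ 2 mod 3]
  = (1/3)    [3 ≡ 3 mod 8 ⇒ (2/3) = -1]
  = 1    [(1/3) = 1]
Second factor (7554/4327):
(7554/4327)
  = (3227/4327)    [7554 ≡ 3227 mod 4327]
  = -(4327/3227)    [QR: both ≡ 3 mod 4, sign flips]
  = -(1100/3227)    [4327 ≡ 1100 mod 3227]
  = -(275/3227)    [3227 ≡ 3 mod 8 ⇒ (2/3227)^2 = +1]
  = (3227/275)    [QR: both ≡ 3 mod 4, sign flips]
  = (202/275)    [3227 ≡ 202 mod 275]
  = -(101/275)    [275 ≡ 3 mod 8 ⇒ (2/275) = -1]
  = -(275/101)    [QR: 101 ≡ 1 mod 4, sign kept]
  = -(73/101)    [275 ≡ 73 mod 101]
  = -(101/73)    [QR: 73 ≡ 1 mod 4, sign kept]
  = -(28/73)    [101 ≡ 28 mod 73]
  = -(7/73)    [73 ≡ 1 mod 8 ⇒ (2/73)^2 = +1]
  = -(73/7)    [QR: 73 ≡ 1 mod 4, sign kept]
  = -(3/7)    [73 ≡ 3 mod 7]
  = (7/3)    [QR: both ≡ 3 mod 4, sign flips]
  = (1/3)    [7 ≡ 1 mod 3]
  = 1    [(1/3) = 1]
Product: (1)·(1) = 1.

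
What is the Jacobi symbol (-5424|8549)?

1

Reduce the numerator: -5424 ≡ 3125 (mod 8549), so (-5424|8549) = (3125|8549).
3125 ≡ 1 (mod 4), so quadratic reciprocity gives (3125|8549) = (8549|3125). Reduce: 8549 ≡ 2299 (mod 3125). Now have (2299|3125).
3125 ≡ 1 (mod 4), so quadratic reciprocity gives (2299|3125) = (3125|2299). Reduce: 3125 ≡ 826 (mod 2299). Now have (826|2299).
Factor out 2: 826 = 2·413. Since 2299 ≡ 3 (mod 8), (2|2299) = -1. Now have -(413|2299).
413 ≡ 1 (mod 4), so quadratic reciprocity gives (413|2299) = (2299|413). Reduce: 2299 ≡ 234 (mod 413). Now have -(234|413).
Factor out 2: 234 = 2·117. Since 413 ≡ 5 (mod 8), (2|413) = -1. Now have (117|413).
117 ≡ 1 (mod 4), so quadratic reciprocity gives (117|413) = (413|117). Reduce: 413 ≡ 62 (mod 117). Now have (62|117).
Factor out 2: 62 = 2·31. Since 117 ≡ 5 (mod 8), (2|117) = -1. Now have -(31|117).
117 ≡ 1 (mod 4), so quadratic reciprocity gives (31|117) = (117|31). Reduce: 117 ≡ 24 (mod 31). Now have -(24|31).
Factor out 2: 24 = 2^3·3. Since 31 ≡ 7 (mod 8), (2|31) = +1, and (2|31)^3 = +1. Now have -(3|31).
Both 3 ≡ 3 and 31 ≡ 3 (mod 4), so reciprocity gives (3|31) = -(31|3). Reduce: 31 ≡ 1 (mod 3). Now have (1|3).
(1|3) = 1. Collecting the sign factors: 1.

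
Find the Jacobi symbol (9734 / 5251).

(9734 / 5251)
  = (4483 / 5251)    [9734 ≡ 4483 mod 5251]
  = -(5251 / 4483)    [QR: both ≡ 3 mod 4, sign flips]
  = -(768 / 4483)    [5251 ≡ 768 mod 4483]
  = -(3 / 4483)    [4483 ≡ 3 mod 8 ⇒ (2 / 4483)^8 = +1]
  = (4483 / 3)    [QR: both ≡ 3 mod 4, sign flips]
  = (1 / 3)    [4483 ≡ 1 mod 3]
  = 1    [(1 / 3) = 1]

1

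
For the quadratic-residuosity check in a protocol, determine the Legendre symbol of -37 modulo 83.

-1

Pull out -1: (-37|83) = (-1|83)·(37|83). Since 83 ≡ 3 (mod 4), (-1|83) = -1. Now have -(37|83).
37 ≡ 1 (mod 4), so quadratic reciprocity gives (37|83) = (83|37). Reduce: 83 ≡ 9 (mod 37). Now have -(9|37).
9 ≡ 1 (mod 4), so quadratic reciprocity gives (9|37) = (37|9). Reduce: 37 ≡ 1 (mod 9). Now have -(1|9).
(1|9) = 1. Collecting the sign factors: -1.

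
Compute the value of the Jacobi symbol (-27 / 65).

(-27 / 65)
  = (38 / 65)    [-27 ≡ 38 mod 65]
  = (19 / 65)    [65 ≡ 1 mod 8 ⇒ (2 / 65) = +1]
  = (65 / 19)    [QR: 65 ≡ 1 mod 4, sign kept]
  = (8 / 19)    [65 ≡ 8 mod 19]
  = -(1 / 19)    [19 ≡ 3 mod 8 ⇒ (2 / 19)^3 = -1]
  = -1    [(1 / 19) = 1]

-1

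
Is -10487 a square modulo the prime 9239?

no

(-10487/9239)
  = -(10487/9239)    [9239 ≡ 3 mod 4 ⇒ (-1/9239) = -1]
  = -(1248/9239)    [10487 ≡ 1248 mod 9239]
  = -(39/9239)    [9239 ≡ 7 mod 8 ⇒ (2/9239)^5 = +1]
  = (9239/39)    [QR: both ≡ 3 mod 4, sign flips]
  = (35/39)    [9239 ≡ 35 mod 39]
  = -(39/35)    [QR: both ≡ 3 mod 4, sign flips]
  = -(4/35)    [39 ≡ 4 mod 35]
  = -(1/35)    [35 ≡ 3 mod 8 ⇒ (2/35)^2 = +1]
  = -1    [(1/35) = 1]
The Legendre symbol is -1, so x^2 ≡ -10487 (mod 9239) has no solution.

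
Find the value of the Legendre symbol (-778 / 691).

1

Reduce the numerator: -778 ≡ 604 (mod 691), so (-778 / 691) = (604 / 691).
Factor out 2: 604 = 2^2·151. Since 691 ≡ 3 (mod 8), (2 / 691) = -1, and (2 / 691)^2 = +1. Now have (151 / 691).
Both 151 ≡ 3 and 691 ≡ 3 (mod 4), so reciprocity gives (151 / 691) = -(691 / 151). Reduce: 691 ≡ 87 (mod 151). Now have -(87 / 151).
Both 87 ≡ 3 and 151 ≡ 3 (mod 4), so reciprocity gives (87 / 151) = -(151 / 87). Reduce: 151 ≡ 64 (mod 87). Now have (64 / 87).
Factor out 2: 64 = 2^6. Since 87 ≡ 7 (mod 8), (2 / 87) = +1, and (2 / 87)^6 = +1. Now have (1 / 87).
(1 / 87) = 1. Collecting the sign factors: 1.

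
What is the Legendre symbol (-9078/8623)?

1

Pull out -1: (-9078/8623) = (-1/8623)·(9078/8623). Since 8623 ≡ 3 (mod 4), (-1/8623) = -1. Now have -(9078/8623).
Reduce the numerator: 9078 ≡ 455 (mod 8623), so (9078/8623) = (455/8623).
Both 455 ≡ 3 and 8623 ≡ 3 (mod 4), so reciprocity gives (455/8623) = -(8623/455). Reduce: 8623 ≡ 433 (mod 455). Now have (433/455).
433 ≡ 1 (mod 4), so quadratic reciprocity gives (433/455) = (455/433). Reduce: 455 ≡ 22 (mod 433). Now have (22/433).
Factor out 2: 22 = 2·11. Since 433 ≡ 1 (mod 8), (2/433) = +1. Now have (11/433).
433 ≡ 1 (mod 4), so quadratic reciprocity gives (11/433) = (433/11). Reduce: 433 ≡ 4 (mod 11). Now have (4/11).
Factor out 2: 4 = 2^2. Since 11 ≡ 3 (mod 8), (2/11) = -1, and (2/11)^2 = +1. Now have (1/11).
(1/11) = 1. Collecting the sign factors: 1.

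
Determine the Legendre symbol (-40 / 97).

-1

(-40 / 97)
  = (40 / 97)    [97 ≡ 1 mod 4 ⇒ (-1 / 97) = +1]
  = (5 / 97)    [97 ≡ 1 mod 8 ⇒ (2 / 97)^3 = +1]
  = (97 / 5)    [QR: 5 ≡ 1 mod 4, sign kept]
  = (2 / 5)    [97 ≡ 2 mod 5]
  = -(1 / 5)    [5 ≡ 5 mod 8 ⇒ (2 / 5) = -1]
  = -1    [(1 / 5) = 1]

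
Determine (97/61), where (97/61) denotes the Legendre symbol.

1

Reduce the numerator: 97 ≡ 36 (mod 61), so (97/61) = (36/61).
Factor out 2: 36 = 2^2·9. Since 61 ≡ 5 (mod 8), (2/61) = -1, and (2/61)^2 = +1. Now have (9/61).
9 ≡ 1 (mod 4), so quadratic reciprocity gives (9/61) = (61/9). Reduce: 61 ≡ 7 (mod 9). Now have (7/9).
9 ≡ 1 (mod 4), so quadratic reciprocity gives (7/9) = (9/7). Reduce: 9 ≡ 2 (mod 7). Now have (2/7).
Factor out 2: 2 = 2. Since 7 ≡ 7 (mod 8), (2/7) = +1. Now have (1/7).
(1/7) = 1. Collecting the sign factors: 1.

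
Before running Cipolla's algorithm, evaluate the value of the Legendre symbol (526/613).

1

Factor out 2: 526 = 2·263. Since 613 ≡ 5 (mod 8), (2/613) = -1. Now have -(263/613).
613 ≡ 1 (mod 4), so quadratic reciprocity gives (263/613) = (613/263). Reduce: 613 ≡ 87 (mod 263). Now have -(87/263).
Both 87 ≡ 3 and 263 ≡ 3 (mod 4), so reciprocity gives (87/263) = -(263/87). Reduce: 263 ≡ 2 (mod 87). Now have (2/87).
Factor out 2: 2 = 2. Since 87 ≡ 7 (mod 8), (2/87) = +1. Now have (1/87).
(1/87) = 1. Collecting the sign factors: 1.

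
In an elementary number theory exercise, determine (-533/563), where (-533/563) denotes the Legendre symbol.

1

(-533/563)
  = -(533/563)    [563 ≡ 3 mod 4 ⇒ (-1/563) = -1]
  = -(563/533)    [QR: 533 ≡ 1 mod 4, sign kept]
  = -(30/533)    [563 ≡ 30 mod 533]
  = (15/533)    [533 ≡ 5 mod 8 ⇒ (2/533) = -1]
  = (533/15)    [QR: 533 ≡ 1 mod 4, sign kept]
  = (8/15)    [533 ≡ 8 mod 15]
  = (1/15)    [15 ≡ 7 mod 8 ⇒ (2/15)^3 = +1]
  = 1    [(1/15) = 1]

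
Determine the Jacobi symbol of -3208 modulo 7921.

1

Pull out -1: (-3208/7921) = (-1/7921)·(3208/7921). Since 7921 ≡ 1 (mod 4), (-1/7921) = +1. Now have (3208/7921).
Factor out 2: 3208 = 2^3·401. Since 7921 ≡ 1 (mod 8), (2/7921) = +1, and (2/7921)^3 = +1. Now have (401/7921).
401 ≡ 1 (mod 4), so quadratic reciprocity gives (401/7921) = (7921/401). Reduce: 7921 ≡ 302 (mod 401). Now have (302/401).
Factor out 2: 302 = 2·151. Since 401 ≡ 1 (mod 8), (2/401) = +1. Now have (151/401).
401 ≡ 1 (mod 4), so quadratic reciprocity gives (151/401) = (401/151). Reduce: 401 ≡ 99 (mod 151). Now have (99/151).
Both 99 ≡ 3 and 151 ≡ 3 (mod 4), so reciprocity gives (99/151) = -(151/99). Reduce: 151 ≡ 52 (mod 99). Now have -(52/99).
Factor out 2: 52 = 2^2·13. Since 99 ≡ 3 (mod 8), (2/99) = -1, and (2/99)^2 = +1. Now have -(13/99).
13 ≡ 1 (mod 4), so quadratic reciprocity gives (13/99) = (99/13). Reduce: 99 ≡ 8 (mod 13). Now have -(8/13).
Factor out 2: 8 = 2^3. Since 13 ≡ 5 (mod 8), (2/13) = -1, and (2/13)^3 = -1. Now have (1/13).
(1/13) = 1. Collecting the sign factors: 1.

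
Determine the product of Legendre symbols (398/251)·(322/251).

-1

By multiplicativity, (398·322/251) = (398/251)·(322/251).
First factor (398/251):
(398/251)
  = (147/251)    [398 ≡ 147 mod 251]
  = -(251/147)    [QR: both ≡ 3 mod 4, sign flips]
  = -(104/147)    [251 ≡ 104 mod 147]
  = (13/147)    [147 ≡ 3 mod 8 ⇒ (2/147)^3 = -1]
  = (147/13)    [QR: 13 ≡ 1 mod 4, sign kept]
  = (4/13)    [147 ≡ 4 mod 13]
  = (1/13)    [13 ≡ 5 mod 8 ⇒ (2/13)^2 = +1]
  = 1    [(1/13) = 1]
Second factor (322/251):
(322/251)
  = (71/251)    [322 ≡ 71 mod 251]
  = -(251/71)    [QR: both ≡ 3 mod 4, sign flips]
  = -(38/71)    [251 ≡ 38 mod 71]
  = -(19/71)    [71 ≡ 7 mod 8 ⇒ (2/71) = +1]
  = (71/19)    [QR: both ≡ 3 mod 4, sign flips]
  = (14/19)    [71 ≡ 14 mod 19]
  = -(7/19)    [19 ≡ 3 mod 8 ⇒ (2/19) = -1]
  = (19/7)    [QR: both ≡ 3 mod 4, sign flips]
  = (5/7)    [19 ≡ 5 mod 7]
  = (7/5)    [QR: 5 ≡ 1 mod 4, sign kept]
  = (2/5)    [7 ≡ 2 mod 5]
  = -(1/5)    [5 ≡ 5 mod 8 ⇒ (2/5) = -1]
  = -1    [(1/5) = 1]
Product: (1)·(-1) = -1.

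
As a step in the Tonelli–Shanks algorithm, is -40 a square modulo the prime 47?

yes

Pull out -1: (-40|47) = (-1|47)·(40|47). Since 47 ≡ 3 (mod 4), (-1|47) = -1. Now have -(40|47).
Factor out 2: 40 = 2^3·5. Since 47 ≡ 7 (mod 8), (2|47) = +1, and (2|47)^3 = +1. Now have -(5|47).
5 ≡ 1 (mod 4), so quadratic reciprocity gives (5|47) = (47|5). Reduce: 47 ≡ 2 (mod 5). Now have -(2|5).
Factor out 2: 2 = 2. Since 5 ≡ 5 (mod 8), (2|5) = -1. Now have (1|5).
(1|5) = 1. Collecting the sign factors: 1.
(-40|47) = 1, and 47 is prime, so -40 is a quadratic residue mod 47.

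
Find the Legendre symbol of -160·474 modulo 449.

By multiplicativity, (-160·474 / 449) = (-160 / 449)·(474 / 449).
First factor (-160 / 449):
(-160 / 449)
  = (160 / 449)    [449 ≡ 1 mod 4 ⇒ (-1 / 449) = +1]
  = (5 / 449)    [449 ≡ 1 mod 8 ⇒ (2 / 449)^5 = +1]
  = (449 / 5)    [QR: 5 ≡ 1 mod 4, sign kept]
  = (4 / 5)    [449 ≡ 4 mod 5]
  = (1 / 5)    [5 ≡ 5 mod 8 ⇒ (2 / 5)^2 = +1]
  = 1    [(1 / 5) = 1]
Second factor (474 / 449):
(474 / 449)
  = (25 / 449)    [474 ≡ 25 mod 449]
  = (449 / 25)    [QR: 25 ≡ 1 mod 4, sign kept]
  = (24 / 25)    [449 ≡ 24 mod 25]
  = (3 / 25)    [25 ≡ 1 mod 8 ⇒ (2 / 25)^3 = +1]
  = (25 / 3)    [QR: 25 ≡ 1 mod 4, sign kept]
  = (1 / 3)    [25 ≡ 1 mod 3]
  = 1    [(1 / 3) = 1]
Product: (1)·(1) = 1.

1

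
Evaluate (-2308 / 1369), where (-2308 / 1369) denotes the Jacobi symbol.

(-2308 / 1369)
  = (430 / 1369)    [-2308 ≡ 430 mod 1369]
  = (215 / 1369)    [1369 ≡ 1 mod 8 ⇒ (2 / 1369) = +1]
  = (1369 / 215)    [QR: 1369 ≡ 1 mod 4, sign kept]
  = (79 / 215)    [1369 ≡ 79 mod 215]
  = -(215 / 79)    [QR: both ≡ 3 mod 4, sign flips]
  = -(57 / 79)    [215 ≡ 57 mod 79]
  = -(79 / 57)    [QR: 57 ≡ 1 mod 4, sign kept]
  = -(22 / 57)    [79 ≡ 22 mod 57]
  = -(11 / 57)    [57 ≡ 1 mod 8 ⇒ (2 / 57) = +1]
  = -(57 / 11)    [QR: 57 ≡ 1 mod 4, sign kept]
  = -(2 / 11)    [57 ≡ 2 mod 11]
  = (1 / 11)    [11 ≡ 3 mod 8 ⇒ (2 / 11) = -1]
  = 1    [(1 / 11) = 1]

1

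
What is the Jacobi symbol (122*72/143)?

-1

By multiplicativity, (122·72/143) = (122/143)·(72/143).
First factor (122/143):
Factor out 2: 122 = 2·61. Since 143 ≡ 7 (mod 8), (2/143) = +1. Now have (61/143).
61 ≡ 1 (mod 4), so quadratic reciprocity gives (61/143) = (143/61). Reduce: 143 ≡ 21 (mod 61). Now have (21/61).
21 ≡ 1 (mod 4), so quadratic reciprocity gives (21/61) = (61/21). Reduce: 61 ≡ 19 (mod 21). Now have (19/21).
21 ≡ 1 (mod 4), so quadratic reciprocity gives (19/21) = (21/19). Reduce: 21 ≡ 2 (mod 19). Now have (2/19).
Factor out 2: 2 = 2. Since 19 ≡ 3 (mod 8), (2/19) = -1. Now have -(1/19).
(1/19) = 1. Collecting the sign factors: -1.
Second factor (72/143):
Factor out 2: 72 = 2^3·9. Since 143 ≡ 7 (mod 8), (2/143) = +1, and (2/143)^3 = +1. Now have (9/143).
9 ≡ 1 (mod 4), so quadratic reciprocity gives (9/143) = (143/9). Reduce: 143 ≡ 8 (mod 9). Now have (8/9).
Factor out 2: 8 = 2^3. Since 9 ≡ 1 (mod 8), (2/9) = +1, and (2/9)^3 = +1. Now have (1/9).
(1/9) = 1. Collecting the sign factors: 1.
Product: (-1)·(1) = -1.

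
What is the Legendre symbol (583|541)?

-1

(583|541)
  = (42|541)    [583 ≡ 42 mod 541]
  = -(21|541)    [541 ≡ 5 mod 8 ⇒ (2|541) = -1]
  = -(541|21)    [QR: 21 ≡ 1 mod 4, sign kept]
  = -(16|21)    [541 ≡ 16 mod 21]
  = -(1|21)    [21 ≡ 5 mod 8 ⇒ (2|21)^4 = +1]
  = -1    [(1|21) = 1]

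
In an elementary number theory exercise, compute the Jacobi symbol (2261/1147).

Reduce the numerator: 2261 ≡ 1114 (mod 1147), so (2261/1147) = (1114/1147).
Factor out 2: 1114 = 2·557. Since 1147 ≡ 3 (mod 8), (2/1147) = -1. Now have -(557/1147).
557 ≡ 1 (mod 4), so quadratic reciprocity gives (557/1147) = (1147/557). Reduce: 1147 ≡ 33 (mod 557). Now have -(33/557).
33 ≡ 1 (mod 4), so quadratic reciprocity gives (33/557) = (557/33). Reduce: 557 ≡ 29 (mod 33). Now have -(29/33).
29 ≡ 1 (mod 4), so quadratic reciprocity gives (29/33) = (33/29). Reduce: 33 ≡ 4 (mod 29). Now have -(4/29).
Factor out 2: 4 = 2^2. Since 29 ≡ 5 (mod 8), (2/29) = -1, and (2/29)^2 = +1. Now have -(1/29).
(1/29) = 1. Collecting the sign factors: -1.

-1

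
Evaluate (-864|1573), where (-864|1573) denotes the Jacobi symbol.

-1

(-864|1573)
  = (709|1573)    [-864 ≡ 709 mod 1573]
  = (1573|709)    [QR: 709 ≡ 1 mod 4, sign kept]
  = (155|709)    [1573 ≡ 155 mod 709]
  = (709|155)    [QR: 709 ≡ 1 mod 4, sign kept]
  = (89|155)    [709 ≡ 89 mod 155]
  = (155|89)    [QR: 89 ≡ 1 mod 4, sign kept]
  = (66|89)    [155 ≡ 66 mod 89]
  = (33|89)    [89 ≡ 1 mod 8 ⇒ (2|89) = +1]
  = (89|33)    [QR: 33 ≡ 1 mod 4, sign kept]
  = (23|33)    [89 ≡ 23 mod 33]
  = (33|23)    [QR: 33 ≡ 1 mod 4, sign kept]
  = (10|23)    [33 ≡ 10 mod 23]
  = (5|23)    [23 ≡ 7 mod 8 ⇒ (2|23) = +1]
  = (23|5)    [QR: 5 ≡ 1 mod 4, sign kept]
  = (3|5)    [23 ≡ 3 mod 5]
  = (5|3)    [QR: 5 ≡ 1 mod 4, sign kept]
  = (2|3)    [5 ≡ 2 mod 3]
  = -(1|3)    [3 ≡ 3 mod 8 ⇒ (2|3) = -1]
  = -1    [(1|3) = 1]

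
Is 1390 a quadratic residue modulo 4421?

(1390/4421)
  = -(695/4421)    [4421 ≡ 5 mod 8 ⇒ (2/4421) = -1]
  = -(4421/695)    [QR: 4421 ≡ 1 mod 4, sign kept]
  = -(251/695)    [4421 ≡ 251 mod 695]
  = (695/251)    [QR: both ≡ 3 mod 4, sign flips]
  = (193/251)    [695 ≡ 193 mod 251]
  = (251/193)    [QR: 193 ≡ 1 mod 4, sign kept]
  = (58/193)    [251 ≡ 58 mod 193]
  = (29/193)    [193 ≡ 1 mod 8 ⇒ (2/193) = +1]
  = (193/29)    [QR: 29 ≡ 1 mod 4, sign kept]
  = (19/29)    [193 ≡ 19 mod 29]
  = (29/19)    [QR: 29 ≡ 1 mod 4, sign kept]
  = (10/19)    [29 ≡ 10 mod 19]
  = -(5/19)    [19 ≡ 3 mod 8 ⇒ (2/19) = -1]
  = -(19/5)    [QR: 5 ≡ 1 mod 4, sign kept]
  = -(4/5)    [19 ≡ 4 mod 5]
  = -(1/5)    [5 ≡ 5 mod 8 ⇒ (2/5)^2 = +1]
  = -1    [(1/5) = 1]
The Legendre symbol is -1, so x^2 ≡ 1390 (mod 4421) has no solution.

no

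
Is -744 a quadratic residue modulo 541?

no

Reduce the numerator: -744 ≡ 338 (mod 541), so (-744/541) = (338/541).
Factor out 2: 338 = 2·169. Since 541 ≡ 5 (mod 8), (2/541) = -1. Now have -(169/541).
169 ≡ 1 (mod 4), so quadratic reciprocity gives (169/541) = (541/169). Reduce: 541 ≡ 34 (mod 169). Now have -(34/169).
Factor out 2: 34 = 2·17. Since 169 ≡ 1 (mod 8), (2/169) = +1. Now have -(17/169).
17 ≡ 1 (mod 4), so quadratic reciprocity gives (17/169) = (169/17). Reduce: 169 ≡ 16 (mod 17). Now have -(16/17).
Factor out 2: 16 = 2^4. Since 17 ≡ 1 (mod 8), (2/17) = +1, and (2/17)^4 = +1. Now have -(1/17).
(1/17) = 1. Collecting the sign factors: -1.
The Legendre symbol is -1, so x^2 ≡ -744 (mod 541) has no solution.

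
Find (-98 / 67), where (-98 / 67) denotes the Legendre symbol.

1

Reduce the numerator: -98 ≡ 36 (mod 67), so (-98 / 67) = (36 / 67).
Factor out 2: 36 = 2^2·9. Since 67 ≡ 3 (mod 8), (2 / 67) = -1, and (2 / 67)^2 = +1. Now have (9 / 67).
9 ≡ 1 (mod 4), so quadratic reciprocity gives (9 / 67) = (67 / 9). Reduce: 67 ≡ 4 (mod 9). Now have (4 / 9).
Factor out 2: 4 = 2^2. Since 9 ≡ 1 (mod 8), (2 / 9) = +1, and (2 / 9)^2 = +1. Now have (1 / 9).
(1 / 9) = 1. Collecting the sign factors: 1.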